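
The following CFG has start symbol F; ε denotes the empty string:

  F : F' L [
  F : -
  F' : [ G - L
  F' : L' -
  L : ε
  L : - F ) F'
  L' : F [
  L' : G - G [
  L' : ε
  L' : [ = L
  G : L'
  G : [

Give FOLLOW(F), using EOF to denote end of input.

F is the start symbol, so EOF ∈ FOLLOW(F).
In L : - F ) F': add FIRST() F') = { ) }.
In L' : F [: add FIRST([) = { [ }.
Union: FOLLOW(F) = { EOF, ), [ }.

{ EOF, ), [ }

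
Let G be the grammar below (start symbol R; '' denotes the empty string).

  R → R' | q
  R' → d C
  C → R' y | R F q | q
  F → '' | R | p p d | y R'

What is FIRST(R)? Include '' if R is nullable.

{ d, q }

From R → R': add FIRST(R') = { d }.
R → q contributes {q}.
Union: FIRST(R) = { d, q }.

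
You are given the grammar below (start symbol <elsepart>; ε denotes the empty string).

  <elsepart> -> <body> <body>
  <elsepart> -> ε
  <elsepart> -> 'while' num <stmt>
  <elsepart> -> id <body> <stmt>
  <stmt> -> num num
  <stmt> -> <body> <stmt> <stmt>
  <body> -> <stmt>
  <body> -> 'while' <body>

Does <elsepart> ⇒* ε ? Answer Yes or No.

Yes

<elsepart> has an ε-production, so <elsepart> ⇒ ε.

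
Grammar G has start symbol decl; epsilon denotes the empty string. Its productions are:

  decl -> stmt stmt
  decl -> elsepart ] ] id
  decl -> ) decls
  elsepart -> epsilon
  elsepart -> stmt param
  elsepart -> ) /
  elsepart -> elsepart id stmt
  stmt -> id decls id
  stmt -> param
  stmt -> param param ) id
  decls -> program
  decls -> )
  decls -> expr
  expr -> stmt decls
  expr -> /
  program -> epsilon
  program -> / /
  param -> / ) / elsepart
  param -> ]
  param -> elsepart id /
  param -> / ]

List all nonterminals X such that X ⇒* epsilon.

{ decls, elsepart, program }

Directly nullable (have an epsilon-production): elsepart, program.
decls -> program with every symbol nullable, so decls is nullable.
No other nonterminal has a production whose RHS symbols are all nullable.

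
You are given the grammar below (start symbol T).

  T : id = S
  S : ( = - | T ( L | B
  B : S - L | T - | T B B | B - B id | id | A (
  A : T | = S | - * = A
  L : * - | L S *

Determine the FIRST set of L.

{ * }

L : * - contributes {*}.
From L : L S *: add FIRST(L) = { * }.
Union: FIRST(L) = { * }.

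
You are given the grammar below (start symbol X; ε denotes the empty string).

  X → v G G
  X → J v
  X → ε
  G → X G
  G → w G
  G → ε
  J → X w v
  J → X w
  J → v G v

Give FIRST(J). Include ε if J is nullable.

{ v, w }

From J → X w v: X nullable, take FIRST(X) ∪ {w} = { v, w }.
From J → X w: X nullable, take FIRST(X) ∪ {w} = { v, w }.
J → v G v contributes {v}.
Union: FIRST(J) = { v, w }.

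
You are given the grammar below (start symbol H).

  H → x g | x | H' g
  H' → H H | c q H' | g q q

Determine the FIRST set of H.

{ c, g, x }

H → x g contributes {x}.
H → x contributes {x}.
From H → H' g: add FIRST(H') = { c, g, x }.
Union: FIRST(H) = { c, g, x }.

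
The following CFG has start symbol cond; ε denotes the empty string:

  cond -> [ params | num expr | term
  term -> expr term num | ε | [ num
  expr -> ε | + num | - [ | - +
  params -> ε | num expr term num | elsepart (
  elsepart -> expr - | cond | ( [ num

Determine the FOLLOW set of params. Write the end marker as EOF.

In cond -> [ params: params is at the end, add FOLLOW(cond) = { EOF, ( }.
Union: FOLLOW(params) = { EOF, ( }.

{ EOF, ( }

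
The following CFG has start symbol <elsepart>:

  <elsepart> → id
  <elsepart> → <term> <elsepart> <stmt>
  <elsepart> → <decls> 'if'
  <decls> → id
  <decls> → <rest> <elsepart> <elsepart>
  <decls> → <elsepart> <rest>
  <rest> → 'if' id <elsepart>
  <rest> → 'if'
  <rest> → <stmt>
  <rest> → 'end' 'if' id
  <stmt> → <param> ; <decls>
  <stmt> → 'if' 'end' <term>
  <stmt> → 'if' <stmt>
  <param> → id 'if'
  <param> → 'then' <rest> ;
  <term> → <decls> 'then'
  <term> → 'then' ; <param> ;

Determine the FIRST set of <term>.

From <term> → <decls> 'then': add FIRST(<decls>) = { 'end', 'if', 'then', id }.
<term> → 'then' ; <param> ; contributes {'then'}.
Union: FIRST(<term>) = { 'end', 'if', 'then', id }.

{ 'end', 'if', 'then', id }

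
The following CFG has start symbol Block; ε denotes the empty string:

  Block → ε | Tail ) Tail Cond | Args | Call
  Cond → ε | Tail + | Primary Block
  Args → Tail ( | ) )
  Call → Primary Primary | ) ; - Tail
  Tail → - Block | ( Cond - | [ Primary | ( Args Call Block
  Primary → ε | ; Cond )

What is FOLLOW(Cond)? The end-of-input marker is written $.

{ $, (, ), +, -, ;, [ }

In Block → Tail ) Tail Cond: Cond is at the end, add FOLLOW(Block) = { $, (, ), +, -, ;, [ }.
In Tail → ( Cond -: add FIRST(-) = { - }.
In Primary → ; Cond ): add FIRST()) = { ) }.
Union: FOLLOW(Cond) = { $, (, ), +, -, ;, [ }.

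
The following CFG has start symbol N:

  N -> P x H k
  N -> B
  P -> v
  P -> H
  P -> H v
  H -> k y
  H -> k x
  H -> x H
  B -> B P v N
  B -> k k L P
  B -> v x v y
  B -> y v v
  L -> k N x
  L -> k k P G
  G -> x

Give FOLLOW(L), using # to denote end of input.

{ k, v, x }

In B -> k k L P: add FIRST(P) = { k, v, x }.
Union: FOLLOW(L) = { k, v, x }.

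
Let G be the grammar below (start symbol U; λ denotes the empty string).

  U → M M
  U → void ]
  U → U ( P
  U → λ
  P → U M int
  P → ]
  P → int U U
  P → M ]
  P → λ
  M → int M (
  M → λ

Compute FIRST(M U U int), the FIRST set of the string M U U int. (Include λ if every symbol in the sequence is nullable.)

Add FIRST(M)\{λ} = { int }; M is nullable, continue.
Add FIRST(U)\{λ} = { (, int, void }; U is nullable, continue.
Add FIRST(U)\{λ} = { (, int, void }; U is nullable, continue.
int is a terminal; add {int} and stop.

{ (, int, void }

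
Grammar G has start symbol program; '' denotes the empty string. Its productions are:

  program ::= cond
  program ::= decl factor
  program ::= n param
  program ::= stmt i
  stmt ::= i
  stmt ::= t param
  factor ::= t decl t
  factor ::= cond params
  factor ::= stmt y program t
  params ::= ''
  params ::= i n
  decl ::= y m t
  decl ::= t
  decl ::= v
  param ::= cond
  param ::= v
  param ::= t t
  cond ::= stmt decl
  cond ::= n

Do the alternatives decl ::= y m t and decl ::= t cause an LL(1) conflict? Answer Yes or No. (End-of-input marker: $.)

No

FIRST(y m t) = { y } and FIRST(t) = { t }.
The FIRST sets are disjoint and neither alternative is nullable — no conflict.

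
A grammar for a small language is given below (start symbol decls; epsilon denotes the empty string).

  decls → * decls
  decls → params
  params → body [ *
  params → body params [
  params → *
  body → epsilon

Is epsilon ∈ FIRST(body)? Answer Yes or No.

body has an epsilon-production, so body ⇒ epsilon.

Yes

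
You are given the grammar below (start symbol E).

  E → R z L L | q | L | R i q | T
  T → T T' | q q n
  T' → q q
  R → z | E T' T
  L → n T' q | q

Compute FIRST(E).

{ n, q, z }

From E → R z L L: add FIRST(R) = { n, q, z }.
E → q contributes {q}.
From E → L: add FIRST(L) = { n, q }.
From E → R i q: add FIRST(R) = { n, q, z }.
From E → T: add FIRST(T) = { q }.
Union: FIRST(E) = { n, q, z }.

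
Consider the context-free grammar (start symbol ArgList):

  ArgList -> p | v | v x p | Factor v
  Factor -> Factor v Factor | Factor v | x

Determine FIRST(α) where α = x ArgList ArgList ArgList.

x is a terminal; add {x} and stop.

{ x }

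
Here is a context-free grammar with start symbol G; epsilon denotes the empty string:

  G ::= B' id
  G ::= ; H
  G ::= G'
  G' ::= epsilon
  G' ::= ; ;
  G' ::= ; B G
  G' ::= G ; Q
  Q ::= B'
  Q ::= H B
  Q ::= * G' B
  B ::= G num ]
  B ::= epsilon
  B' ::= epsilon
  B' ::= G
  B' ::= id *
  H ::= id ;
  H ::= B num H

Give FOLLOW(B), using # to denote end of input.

In G' ::= ; B G: add FIRST(G)\{epsilon} = { ;, id }.
  Since G is nullable, also add FOLLOW(G') = { #, ;, id, num }.
In Q ::= H B: B is at the end, add FOLLOW(Q) = { #, ;, id, num }.
In Q ::= * G' B: B is at the end, add FOLLOW(Q) = { #, ;, id, num }.
In H ::= B num H: add FIRST(num H) = { num }.
Union: FOLLOW(B) = { #, ;, id, num }.

{ #, ;, id, num }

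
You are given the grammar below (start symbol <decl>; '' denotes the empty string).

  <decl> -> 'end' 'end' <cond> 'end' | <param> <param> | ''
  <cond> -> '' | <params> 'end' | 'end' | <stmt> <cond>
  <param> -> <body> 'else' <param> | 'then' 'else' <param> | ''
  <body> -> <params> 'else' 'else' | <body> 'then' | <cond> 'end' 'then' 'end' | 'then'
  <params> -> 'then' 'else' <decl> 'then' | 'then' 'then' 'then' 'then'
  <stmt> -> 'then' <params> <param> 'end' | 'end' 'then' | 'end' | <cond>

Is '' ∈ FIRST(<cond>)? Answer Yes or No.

<cond> has an ''-production, so <cond> ⇒ ''.

Yes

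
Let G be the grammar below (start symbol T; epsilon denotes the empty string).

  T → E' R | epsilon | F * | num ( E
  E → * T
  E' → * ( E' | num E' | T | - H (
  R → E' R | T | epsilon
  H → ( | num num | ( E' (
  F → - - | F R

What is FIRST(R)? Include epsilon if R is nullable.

From R → E' R: E', R nullable, take FIRST(E') ∪ FIRST(R) = { *, -, num }; also epsilon since the whole RHS is nullable.
From R → T: add FIRST(T) = { *, -, num, epsilon } (including epsilon since T is nullable).
R → epsilon contributes epsilon.
Union: FIRST(R) = { *, -, num, epsilon }.

{ *, -, num, epsilon }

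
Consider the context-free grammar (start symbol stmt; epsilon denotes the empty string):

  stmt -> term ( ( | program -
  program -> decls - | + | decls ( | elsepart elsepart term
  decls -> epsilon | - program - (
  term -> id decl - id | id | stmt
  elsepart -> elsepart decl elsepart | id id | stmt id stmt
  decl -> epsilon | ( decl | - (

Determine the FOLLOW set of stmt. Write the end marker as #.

stmt is the start symbol, so # ∈ FOLLOW(stmt).
In term -> stmt: stmt is at the end, add FOLLOW(term) = { (, - }.
In elsepart -> stmt id stmt: add FIRST(id stmt) = { id }.
In elsepart -> stmt id stmt: stmt is at the end, add FOLLOW(elsepart) = { (, +, -, id }.
Union: FOLLOW(stmt) = { #, (, +, -, id }.

{ #, (, +, -, id }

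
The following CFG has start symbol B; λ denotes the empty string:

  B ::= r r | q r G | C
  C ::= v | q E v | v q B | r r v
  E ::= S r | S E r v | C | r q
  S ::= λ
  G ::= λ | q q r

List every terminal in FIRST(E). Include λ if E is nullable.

From E ::= S r: S nullable, take FIRST(S) ∪ {r} = { r }.
From E ::= S E r v: S nullable, take FIRST(S) ∪ FIRST(E) = { q, r, v }.
From E ::= C: add FIRST(C) = { q, r, v }.
E ::= r q contributes {r}.
Union: FIRST(E) = { q, r, v }.

{ q, r, v }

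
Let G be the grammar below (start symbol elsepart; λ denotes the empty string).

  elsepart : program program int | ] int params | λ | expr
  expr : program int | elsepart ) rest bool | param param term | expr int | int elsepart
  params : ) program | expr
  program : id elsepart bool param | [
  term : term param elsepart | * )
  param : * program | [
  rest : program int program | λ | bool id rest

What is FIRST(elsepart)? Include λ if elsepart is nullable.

{ ), *, [, ], id, int, λ }

From elsepart : program program int: add FIRST(program) = { [, id }.
elsepart : ] int params contributes {]}.
elsepart : λ contributes λ.
From elsepart : expr: add FIRST(expr) = { ), *, [, ], id, int }.
Union: FIRST(elsepart) = { ), *, [, ], id, int, λ }.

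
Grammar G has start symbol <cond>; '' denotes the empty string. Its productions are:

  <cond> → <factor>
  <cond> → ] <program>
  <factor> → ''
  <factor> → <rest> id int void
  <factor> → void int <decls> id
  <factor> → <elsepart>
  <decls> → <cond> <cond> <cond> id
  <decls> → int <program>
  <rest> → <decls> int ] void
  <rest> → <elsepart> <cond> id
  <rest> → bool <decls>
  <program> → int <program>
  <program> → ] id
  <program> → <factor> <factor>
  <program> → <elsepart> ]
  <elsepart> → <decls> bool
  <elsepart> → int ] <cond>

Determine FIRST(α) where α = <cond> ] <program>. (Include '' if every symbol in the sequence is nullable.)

Add FIRST(<cond>)\{''} = { ], bool, id, int, void }; <cond> is nullable, continue.
] is a terminal; add {]} and stop.

{ ], bool, id, int, void }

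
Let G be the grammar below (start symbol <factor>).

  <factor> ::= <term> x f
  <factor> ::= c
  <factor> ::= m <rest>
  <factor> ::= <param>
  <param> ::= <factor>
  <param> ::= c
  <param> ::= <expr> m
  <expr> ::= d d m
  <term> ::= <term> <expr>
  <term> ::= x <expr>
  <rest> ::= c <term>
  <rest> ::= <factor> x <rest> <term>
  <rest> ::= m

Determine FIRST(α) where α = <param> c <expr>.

Add FIRST(<param>) = { c, d, m, x }; <param> is not nullable, stop.

{ c, d, m, x }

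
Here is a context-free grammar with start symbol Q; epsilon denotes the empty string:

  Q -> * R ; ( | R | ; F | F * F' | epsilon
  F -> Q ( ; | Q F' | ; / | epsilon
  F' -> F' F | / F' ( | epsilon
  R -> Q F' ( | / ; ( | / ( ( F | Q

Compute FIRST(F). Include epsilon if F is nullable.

{ (, *, /, ;, epsilon }

From F -> Q ( ;: Q nullable, take FIRST(Q) ∪ {(} = { (, *, /, ; }.
From F -> Q F': Q, F' nullable, take FIRST(Q) ∪ FIRST(F') = { (, *, /, ; }; also epsilon since the whole RHS is nullable.
F -> ; / contributes {;}.
F -> epsilon contributes epsilon.
Union: FIRST(F) = { (, *, /, ;, epsilon }.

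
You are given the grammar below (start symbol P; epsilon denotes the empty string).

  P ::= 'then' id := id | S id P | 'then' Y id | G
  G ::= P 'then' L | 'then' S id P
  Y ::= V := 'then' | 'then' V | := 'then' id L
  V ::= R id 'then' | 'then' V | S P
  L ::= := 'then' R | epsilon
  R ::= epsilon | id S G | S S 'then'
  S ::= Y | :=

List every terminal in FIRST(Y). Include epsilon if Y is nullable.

From Y ::= V := 'then': add FIRST(V) = { 'then', :=, id }.
Y ::= 'then' V contributes {'then'}.
Y ::= := 'then' id L contributes {:=}.
Union: FIRST(Y) = { 'then', :=, id }.

{ 'then', :=, id }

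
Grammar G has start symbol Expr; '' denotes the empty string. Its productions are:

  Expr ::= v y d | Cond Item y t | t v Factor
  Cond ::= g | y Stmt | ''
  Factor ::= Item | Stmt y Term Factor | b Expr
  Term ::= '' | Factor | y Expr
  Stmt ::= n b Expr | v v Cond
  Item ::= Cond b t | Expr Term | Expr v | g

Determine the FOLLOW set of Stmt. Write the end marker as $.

In Cond ::= y Stmt: Stmt is at the end, add FOLLOW(Cond) = { b, g, t, v, y }.
In Factor ::= Stmt y Term Factor: add FIRST(y Term Factor) = { y }.
Union: FOLLOW(Stmt) = { b, g, t, v, y }.

{ b, g, t, v, y }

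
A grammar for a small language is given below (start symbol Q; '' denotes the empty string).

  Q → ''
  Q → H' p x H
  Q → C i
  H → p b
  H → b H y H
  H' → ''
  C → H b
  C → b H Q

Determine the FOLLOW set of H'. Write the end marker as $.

{ p }

In Q → H' p x H: add FIRST(p x H) = { p }.
Union: FOLLOW(H') = { p }.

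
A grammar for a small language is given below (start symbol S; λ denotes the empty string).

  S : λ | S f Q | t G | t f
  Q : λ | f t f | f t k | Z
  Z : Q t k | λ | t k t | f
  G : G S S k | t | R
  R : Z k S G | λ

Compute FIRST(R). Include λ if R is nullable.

From R : Z k S G: Z nullable, take FIRST(Z) ∪ {k} = { f, k, t }.
R : λ contributes λ.
Union: FIRST(R) = { f, k, t, λ }.

{ f, k, t, λ }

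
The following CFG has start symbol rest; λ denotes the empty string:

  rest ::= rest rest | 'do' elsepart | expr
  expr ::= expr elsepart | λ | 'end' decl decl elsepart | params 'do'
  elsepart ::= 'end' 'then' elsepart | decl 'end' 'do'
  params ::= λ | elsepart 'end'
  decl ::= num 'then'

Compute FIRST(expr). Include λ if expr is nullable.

From expr ::= expr elsepart: expr nullable, take FIRST(expr) ∪ FIRST(elsepart) = { 'do', 'end', num }.
expr ::= λ contributes λ.
expr ::= 'end' decl decl elsepart contributes {'end'}.
From expr ::= params 'do': params nullable, take FIRST(params) ∪ {'do'} = { 'do', 'end', num }.
Union: FIRST(expr) = { 'do', 'end', num, λ }.

{ 'do', 'end', num, λ }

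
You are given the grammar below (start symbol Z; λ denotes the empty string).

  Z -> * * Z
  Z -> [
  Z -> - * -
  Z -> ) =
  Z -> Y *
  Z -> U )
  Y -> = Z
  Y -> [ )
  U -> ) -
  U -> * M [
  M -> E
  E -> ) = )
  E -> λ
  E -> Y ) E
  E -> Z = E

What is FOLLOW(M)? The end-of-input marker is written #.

{ [ }

In U -> * M [: add FIRST([) = { [ }.
Union: FOLLOW(M) = { [ }.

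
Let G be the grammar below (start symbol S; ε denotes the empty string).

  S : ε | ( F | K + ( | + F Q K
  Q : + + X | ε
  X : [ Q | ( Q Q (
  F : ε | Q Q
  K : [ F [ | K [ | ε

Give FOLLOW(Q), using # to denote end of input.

{ #, (, +, [ }

In S : + F Q K: add FIRST(K)\{ε} = { [ }.
  Since K is nullable, also add FOLLOW(S) = { # }.
In X : [ Q: Q is at the end, add FOLLOW(X) = { #, (, +, [ }.
In X : ( Q Q (: add FIRST(Q () = { (, + }.
In X : ( Q Q (: add FIRST(() = { ( }.
In F : Q Q: add FIRST(Q)\{ε} = { + }.
  Since Q is nullable, also add FOLLOW(F) = { #, +, [ }.
In F : Q Q: Q is at the end, add FOLLOW(F) = { #, +, [ }.
Union: FOLLOW(Q) = { #, (, +, [ }.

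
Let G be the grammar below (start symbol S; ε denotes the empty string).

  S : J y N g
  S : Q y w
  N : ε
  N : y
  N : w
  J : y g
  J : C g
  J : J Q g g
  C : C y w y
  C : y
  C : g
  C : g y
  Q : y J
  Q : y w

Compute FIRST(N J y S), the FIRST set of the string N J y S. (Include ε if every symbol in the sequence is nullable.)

{ g, w, y }

Add FIRST(N)\{ε} = { w, y }; N is nullable, continue.
Add FIRST(J) = { g, y }; J is not nullable, stop.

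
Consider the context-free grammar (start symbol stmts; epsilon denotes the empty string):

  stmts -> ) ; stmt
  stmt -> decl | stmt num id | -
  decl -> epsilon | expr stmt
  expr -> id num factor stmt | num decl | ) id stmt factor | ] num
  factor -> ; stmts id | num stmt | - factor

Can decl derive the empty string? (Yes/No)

decl has an epsilon-production, so decl ⇒ epsilon.

Yes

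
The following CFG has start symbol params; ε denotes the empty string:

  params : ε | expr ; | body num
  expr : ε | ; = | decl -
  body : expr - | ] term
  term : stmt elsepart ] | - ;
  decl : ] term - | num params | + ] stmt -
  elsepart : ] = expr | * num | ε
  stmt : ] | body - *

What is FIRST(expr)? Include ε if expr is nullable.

{ +, ;, ], num, ε }

expr : ε contributes ε.
expr : ; = contributes {;}.
From expr : decl -: add FIRST(decl) = { +, ], num }.
Union: FIRST(expr) = { +, ;, ], num, ε }.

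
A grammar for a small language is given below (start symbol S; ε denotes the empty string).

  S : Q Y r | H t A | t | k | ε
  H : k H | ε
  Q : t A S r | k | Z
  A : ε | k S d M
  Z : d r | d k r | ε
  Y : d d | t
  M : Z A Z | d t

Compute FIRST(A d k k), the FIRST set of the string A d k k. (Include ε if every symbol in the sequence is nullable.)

{ d, k }

Add FIRST(A)\{ε} = { k }; A is nullable, continue.
d is a terminal; add {d} and stop.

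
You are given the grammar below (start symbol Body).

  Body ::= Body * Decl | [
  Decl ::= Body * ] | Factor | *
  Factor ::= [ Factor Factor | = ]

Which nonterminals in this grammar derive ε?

No nonterminal has an empty production or an RHS whose symbols are all nullable.

{ } (none)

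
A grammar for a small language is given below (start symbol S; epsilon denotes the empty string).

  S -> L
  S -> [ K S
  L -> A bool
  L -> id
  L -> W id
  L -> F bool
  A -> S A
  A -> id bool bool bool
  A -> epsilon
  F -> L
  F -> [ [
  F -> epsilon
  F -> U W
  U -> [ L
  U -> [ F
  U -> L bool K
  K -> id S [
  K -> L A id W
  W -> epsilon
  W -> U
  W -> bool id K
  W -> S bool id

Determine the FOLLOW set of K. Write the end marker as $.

In S -> [ K S: add FIRST(S) = { [, bool, id }.
In U -> L bool K: K is at the end, add FOLLOW(U) = { [, bool, id }.
In W -> bool id K: K is at the end, add FOLLOW(W) = { [, bool, id }.
Union: FOLLOW(K) = { [, bool, id }.

{ [, bool, id }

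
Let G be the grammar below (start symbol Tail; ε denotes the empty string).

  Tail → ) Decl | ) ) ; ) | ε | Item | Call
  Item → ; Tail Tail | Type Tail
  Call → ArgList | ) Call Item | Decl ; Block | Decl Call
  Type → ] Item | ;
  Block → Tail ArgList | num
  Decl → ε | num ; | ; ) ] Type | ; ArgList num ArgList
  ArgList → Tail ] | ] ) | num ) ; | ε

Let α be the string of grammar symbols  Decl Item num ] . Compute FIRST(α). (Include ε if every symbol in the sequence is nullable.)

{ ;, ], num }

Add FIRST(Decl)\{ε} = { ;, num }; Decl is nullable, continue.
Add FIRST(Item) = { ;, ] }; Item is not nullable, stop.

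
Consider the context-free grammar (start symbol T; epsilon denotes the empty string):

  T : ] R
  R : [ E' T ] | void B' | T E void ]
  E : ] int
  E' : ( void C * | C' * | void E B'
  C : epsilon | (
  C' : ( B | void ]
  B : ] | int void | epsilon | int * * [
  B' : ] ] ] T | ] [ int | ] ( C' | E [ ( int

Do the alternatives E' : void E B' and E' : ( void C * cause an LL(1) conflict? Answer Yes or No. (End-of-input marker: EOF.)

FIRST(void E B') = { void } and FIRST(( void C *) = { ( }.
The FIRST sets are disjoint and neither alternative is nullable — no conflict.

No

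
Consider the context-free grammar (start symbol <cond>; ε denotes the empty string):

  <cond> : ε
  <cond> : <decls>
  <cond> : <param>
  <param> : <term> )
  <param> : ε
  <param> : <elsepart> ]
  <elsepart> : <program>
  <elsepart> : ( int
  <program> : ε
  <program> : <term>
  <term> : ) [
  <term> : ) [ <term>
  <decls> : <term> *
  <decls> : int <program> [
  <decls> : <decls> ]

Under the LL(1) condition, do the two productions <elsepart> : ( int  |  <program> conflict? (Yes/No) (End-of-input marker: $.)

FIRST(( int) = { ( } and FIRST(<program>) = { ), ε }.
The second is nullable but FOLLOW(<elsepart>) = { ] } is disjoint from FIRST of the first.

No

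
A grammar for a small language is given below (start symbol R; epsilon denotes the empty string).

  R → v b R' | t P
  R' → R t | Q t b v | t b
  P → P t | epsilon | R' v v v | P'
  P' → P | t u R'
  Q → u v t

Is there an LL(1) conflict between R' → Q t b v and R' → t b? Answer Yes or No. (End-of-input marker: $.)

FIRST(Q t b v) = { u } and FIRST(t b) = { t }.
The FIRST sets are disjoint and neither alternative is nullable — no conflict.

No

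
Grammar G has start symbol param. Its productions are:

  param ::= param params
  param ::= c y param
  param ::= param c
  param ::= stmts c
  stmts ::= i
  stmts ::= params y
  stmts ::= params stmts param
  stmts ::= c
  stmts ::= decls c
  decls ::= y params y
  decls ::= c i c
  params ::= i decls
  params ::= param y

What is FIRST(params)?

{ c, i, y }

params ::= i decls contributes {i}.
From params ::= param y: add FIRST(param) = { c, i, y }.
Union: FIRST(params) = { c, i, y }.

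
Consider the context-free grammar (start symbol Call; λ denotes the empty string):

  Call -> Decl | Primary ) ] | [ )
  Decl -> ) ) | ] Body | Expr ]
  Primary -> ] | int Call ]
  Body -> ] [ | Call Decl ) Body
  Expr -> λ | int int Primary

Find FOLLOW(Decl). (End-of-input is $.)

In Call -> Decl: Decl is at the end, add FOLLOW(Call) = { $, ), ], int }.
In Body -> Call Decl ) Body: add FIRST() Body) = { ) }.
Union: FOLLOW(Decl) = { $, ), ], int }.

{ $, ), ], int }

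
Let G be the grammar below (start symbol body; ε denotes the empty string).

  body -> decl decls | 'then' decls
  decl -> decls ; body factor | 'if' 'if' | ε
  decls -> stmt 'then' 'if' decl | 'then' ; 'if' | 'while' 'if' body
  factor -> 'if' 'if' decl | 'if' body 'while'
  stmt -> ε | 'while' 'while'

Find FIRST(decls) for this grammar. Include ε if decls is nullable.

From decls -> stmt 'then' 'if' decl: stmt nullable, take FIRST(stmt) ∪ {'then'} = { 'then', 'while' }.
decls -> 'then' ; 'if' contributes {'then'}.
decls -> 'while' 'if' body contributes {'while'}.
Union: FIRST(decls) = { 'then', 'while' }.

{ 'then', 'while' }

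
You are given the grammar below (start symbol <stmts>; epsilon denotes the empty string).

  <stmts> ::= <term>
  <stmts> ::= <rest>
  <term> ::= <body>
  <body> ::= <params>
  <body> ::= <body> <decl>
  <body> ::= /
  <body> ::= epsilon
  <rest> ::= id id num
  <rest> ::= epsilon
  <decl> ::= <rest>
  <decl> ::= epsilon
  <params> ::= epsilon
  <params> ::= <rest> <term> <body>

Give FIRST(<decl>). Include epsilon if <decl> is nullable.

From <decl> ::= <rest>: add FIRST(<rest>) = { id, epsilon } (including epsilon since <rest> is nullable).
<decl> ::= epsilon contributes epsilon.
Union: FIRST(<decl>) = { id, epsilon }.

{ id, epsilon }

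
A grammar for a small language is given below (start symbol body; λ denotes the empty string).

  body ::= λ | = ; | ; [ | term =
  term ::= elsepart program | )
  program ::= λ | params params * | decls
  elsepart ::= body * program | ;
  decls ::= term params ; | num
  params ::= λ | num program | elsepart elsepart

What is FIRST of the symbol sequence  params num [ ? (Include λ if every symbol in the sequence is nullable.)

{ ), *, ;, =, num }

Add FIRST(params)\{λ} = { ), *, ;, =, num }; params is nullable, continue.
num is a terminal; add {num} and stop.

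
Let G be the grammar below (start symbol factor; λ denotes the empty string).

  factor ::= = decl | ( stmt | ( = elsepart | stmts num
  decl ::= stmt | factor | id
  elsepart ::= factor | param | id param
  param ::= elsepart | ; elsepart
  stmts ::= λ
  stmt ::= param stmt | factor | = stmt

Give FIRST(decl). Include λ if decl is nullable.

From decl ::= stmt: add FIRST(stmt) = { (, ;, =, id, num }.
From decl ::= factor: add FIRST(factor) = { (, =, num }.
decl ::= id contributes {id}.
Union: FIRST(decl) = { (, ;, =, id, num }.

{ (, ;, =, id, num }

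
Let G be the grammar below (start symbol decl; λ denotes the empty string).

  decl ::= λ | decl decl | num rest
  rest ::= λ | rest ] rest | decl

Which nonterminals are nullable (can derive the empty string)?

{ decl, rest }

Directly nullable (have an λ-production): decl, rest.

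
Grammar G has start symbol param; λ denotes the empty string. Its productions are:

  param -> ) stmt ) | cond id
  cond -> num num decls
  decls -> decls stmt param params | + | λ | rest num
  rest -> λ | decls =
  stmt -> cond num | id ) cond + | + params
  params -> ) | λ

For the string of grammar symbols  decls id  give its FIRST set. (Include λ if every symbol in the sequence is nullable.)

{ +, =, id, num }

Add FIRST(decls)\{λ} = { +, =, id, num }; decls is nullable, continue.
id is a terminal; add {id} and stop.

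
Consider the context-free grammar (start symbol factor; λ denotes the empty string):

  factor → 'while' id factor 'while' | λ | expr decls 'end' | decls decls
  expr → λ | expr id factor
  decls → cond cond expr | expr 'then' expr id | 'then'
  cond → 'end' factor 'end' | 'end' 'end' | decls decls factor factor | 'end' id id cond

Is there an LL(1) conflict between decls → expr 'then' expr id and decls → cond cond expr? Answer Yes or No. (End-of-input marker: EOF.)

FIRST(expr 'then' expr id) = { 'then', id } and FIRST(cond cond expr) = { 'end', 'then', id }.
Both contain 'then', so the two alternatives are not disjoint — LL(1) conflict.

Yes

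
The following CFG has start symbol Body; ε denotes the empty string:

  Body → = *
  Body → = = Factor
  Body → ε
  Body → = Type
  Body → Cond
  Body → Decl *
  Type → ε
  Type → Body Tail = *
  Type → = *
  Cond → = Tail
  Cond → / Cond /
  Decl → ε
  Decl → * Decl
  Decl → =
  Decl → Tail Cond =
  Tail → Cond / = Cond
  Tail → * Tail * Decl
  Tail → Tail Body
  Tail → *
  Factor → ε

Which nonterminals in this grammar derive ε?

Directly nullable (have an ε-production): Body, Type, Decl, Factor.
No other nonterminal has a production whose RHS symbols are all nullable.

{ Body, Decl, Factor, Type }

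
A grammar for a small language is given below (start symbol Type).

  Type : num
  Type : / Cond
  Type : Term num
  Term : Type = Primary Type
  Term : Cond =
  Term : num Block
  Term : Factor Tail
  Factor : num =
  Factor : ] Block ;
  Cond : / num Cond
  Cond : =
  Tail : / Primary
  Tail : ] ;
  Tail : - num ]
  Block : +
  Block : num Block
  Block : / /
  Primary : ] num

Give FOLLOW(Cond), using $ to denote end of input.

{ $, =, num }

In Type : / Cond: Cond is at the end, add FOLLOW(Type) = { $, =, num }.
In Term : Cond =: add FIRST(=) = { = }.
In Cond : / num Cond: Cond is at the end, add FOLLOW(Cond) = { $, =, num }.
Union: FOLLOW(Cond) = { $, =, num }.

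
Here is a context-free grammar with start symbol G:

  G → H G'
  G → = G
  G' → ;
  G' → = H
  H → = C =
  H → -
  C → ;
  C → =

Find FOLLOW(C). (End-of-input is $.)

{ = }

In H → = C =: add FIRST(=) = { = }.
Union: FOLLOW(C) = { = }.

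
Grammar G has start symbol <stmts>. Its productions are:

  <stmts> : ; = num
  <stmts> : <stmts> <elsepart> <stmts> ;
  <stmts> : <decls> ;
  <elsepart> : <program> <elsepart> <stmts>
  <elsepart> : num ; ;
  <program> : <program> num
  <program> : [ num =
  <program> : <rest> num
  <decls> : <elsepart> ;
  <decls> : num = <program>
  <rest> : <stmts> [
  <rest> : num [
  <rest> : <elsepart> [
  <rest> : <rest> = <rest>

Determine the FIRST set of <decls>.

{ ;, [, num }

From <decls> : <elsepart> ;: add FIRST(<elsepart>) = { ;, [, num }.
<decls> : num = <program> contributes {num}.
Union: FIRST(<decls>) = { ;, [, num }.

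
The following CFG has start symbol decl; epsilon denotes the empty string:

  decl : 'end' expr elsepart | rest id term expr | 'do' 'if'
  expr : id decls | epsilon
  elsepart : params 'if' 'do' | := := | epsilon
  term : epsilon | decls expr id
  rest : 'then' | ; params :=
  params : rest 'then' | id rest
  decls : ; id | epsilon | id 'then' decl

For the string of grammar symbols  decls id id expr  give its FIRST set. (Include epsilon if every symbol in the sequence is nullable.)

{ ;, id }

Add FIRST(decls)\{epsilon} = { ;, id }; decls is nullable, continue.
id is a terminal; add {id} and stop.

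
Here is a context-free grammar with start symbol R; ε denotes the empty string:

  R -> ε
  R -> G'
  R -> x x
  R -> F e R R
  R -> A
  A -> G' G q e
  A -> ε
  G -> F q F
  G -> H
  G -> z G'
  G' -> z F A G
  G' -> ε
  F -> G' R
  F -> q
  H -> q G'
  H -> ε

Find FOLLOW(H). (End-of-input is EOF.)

In G -> H: H is at the end, add FOLLOW(G) = { EOF, e, q, x, z }.
Union: FOLLOW(H) = { EOF, e, q, x, z }.

{ EOF, e, q, x, z }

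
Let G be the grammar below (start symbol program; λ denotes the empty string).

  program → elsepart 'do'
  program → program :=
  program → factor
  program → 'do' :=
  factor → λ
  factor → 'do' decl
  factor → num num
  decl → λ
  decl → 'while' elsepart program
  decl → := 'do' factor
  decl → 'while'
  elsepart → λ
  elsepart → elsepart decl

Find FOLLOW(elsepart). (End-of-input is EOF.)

{ EOF, 'do', 'while', :=, num }

In program → elsepart 'do': add FIRST('do') = { 'do' }.
In decl → 'while' elsepart program: add FIRST(program)\{λ} = { 'do', 'while', :=, num }.
  Since program is nullable, also add FOLLOW(decl) = { EOF, 'do', 'while', :=, num }.
In elsepart → elsepart decl: add FIRST(decl)\{λ} = { 'while', := }.
  Since decl is nullable, also add FOLLOW(elsepart) = { EOF, 'do', 'while', :=, num }.
Union: FOLLOW(elsepart) = { EOF, 'do', 'while', :=, num }.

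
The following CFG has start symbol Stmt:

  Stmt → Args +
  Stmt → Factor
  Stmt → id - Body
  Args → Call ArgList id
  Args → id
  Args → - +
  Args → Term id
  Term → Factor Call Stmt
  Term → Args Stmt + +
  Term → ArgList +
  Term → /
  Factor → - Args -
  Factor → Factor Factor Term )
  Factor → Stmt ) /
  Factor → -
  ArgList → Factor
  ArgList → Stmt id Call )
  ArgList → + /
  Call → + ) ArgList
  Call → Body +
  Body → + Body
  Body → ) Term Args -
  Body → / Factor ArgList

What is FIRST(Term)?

{ ), +, -, /, id }

From Term → Factor Call Stmt: add FIRST(Factor) = { ), +, -, /, id }.
From Term → Args Stmt + +: add FIRST(Args) = { ), +, -, /, id }.
From Term → ArgList +: add FIRST(ArgList) = { ), +, -, /, id }.
Term → / contributes {/}.
Union: FIRST(Term) = { ), +, -, /, id }.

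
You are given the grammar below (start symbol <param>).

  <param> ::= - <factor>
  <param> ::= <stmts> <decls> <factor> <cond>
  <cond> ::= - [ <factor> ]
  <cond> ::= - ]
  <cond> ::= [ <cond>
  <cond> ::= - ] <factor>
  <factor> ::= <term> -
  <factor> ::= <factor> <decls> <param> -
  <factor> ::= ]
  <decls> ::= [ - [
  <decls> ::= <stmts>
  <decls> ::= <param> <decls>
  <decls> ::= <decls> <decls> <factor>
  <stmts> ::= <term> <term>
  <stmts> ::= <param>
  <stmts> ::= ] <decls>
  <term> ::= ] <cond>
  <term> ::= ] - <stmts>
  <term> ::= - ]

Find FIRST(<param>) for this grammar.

{ -, ] }

<param> ::= - <factor> contributes {-}.
From <param> ::= <stmts> <decls> <factor> <cond>: add FIRST(<stmts>) = { -, ] }.
Union: FIRST(<param>) = { -, ] }.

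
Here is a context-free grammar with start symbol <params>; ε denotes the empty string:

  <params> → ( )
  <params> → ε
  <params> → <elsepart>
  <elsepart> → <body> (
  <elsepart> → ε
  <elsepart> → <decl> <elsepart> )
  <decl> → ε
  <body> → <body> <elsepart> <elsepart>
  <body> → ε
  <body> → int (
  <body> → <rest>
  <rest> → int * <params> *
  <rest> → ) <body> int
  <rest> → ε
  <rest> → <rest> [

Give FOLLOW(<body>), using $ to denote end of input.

In <elsepart> → <body> (: add FIRST(() = { ( }.
In <body> → <body> <elsepart> <elsepart>: add FIRST(<elsepart> <elsepart>)\{ε} = { (, ), [, int }.
  Since <elsepart> <elsepart> is nullable, also add FOLLOW(<body>) = { (, ), [, int }.
In <rest> → ) <body> int: add FIRST(int) = { int }.
Union: FOLLOW(<body>) = { (, ), [, int }.

{ (, ), [, int }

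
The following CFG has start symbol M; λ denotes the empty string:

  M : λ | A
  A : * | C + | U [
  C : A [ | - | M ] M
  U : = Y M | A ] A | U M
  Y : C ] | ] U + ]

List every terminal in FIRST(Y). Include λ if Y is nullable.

{ *, -, =, ] }

From Y : C ]: add FIRST(C) = { *, -, =, ] }.
Y : ] U + ] contributes {]}.
Union: FIRST(Y) = { *, -, =, ] }.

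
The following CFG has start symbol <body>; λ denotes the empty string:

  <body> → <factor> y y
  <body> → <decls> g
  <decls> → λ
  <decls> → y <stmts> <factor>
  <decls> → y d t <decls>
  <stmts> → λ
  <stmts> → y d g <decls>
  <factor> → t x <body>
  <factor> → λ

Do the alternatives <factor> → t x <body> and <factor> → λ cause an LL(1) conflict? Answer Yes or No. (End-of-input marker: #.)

FIRST(t x <body>) = { t } and FIRST(λ) = { λ }.
The second alternative is nullable and FOLLOW(<factor>) = { g, t, y } shares t with FIRST of the first — conflict.

Yes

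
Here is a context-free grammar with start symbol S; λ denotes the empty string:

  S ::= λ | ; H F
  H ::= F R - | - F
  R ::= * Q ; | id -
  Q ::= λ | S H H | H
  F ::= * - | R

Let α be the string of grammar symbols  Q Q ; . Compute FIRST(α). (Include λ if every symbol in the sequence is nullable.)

{ *, -, ;, id }

Add FIRST(Q)\{λ} = { *, -, ;, id }; Q is nullable, continue.
Add FIRST(Q)\{λ} = { *, -, ;, id }; Q is nullable, continue.
; is a terminal; add {;} and stop.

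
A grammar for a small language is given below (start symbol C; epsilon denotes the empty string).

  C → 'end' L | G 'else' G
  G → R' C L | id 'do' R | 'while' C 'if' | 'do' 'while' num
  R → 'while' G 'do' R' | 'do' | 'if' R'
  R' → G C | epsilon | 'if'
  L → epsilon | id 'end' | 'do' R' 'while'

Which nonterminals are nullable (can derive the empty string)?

{ L, R' }

Directly nullable (have an epsilon-production): R', L.
No other nonterminal has a production whose RHS symbols are all nullable.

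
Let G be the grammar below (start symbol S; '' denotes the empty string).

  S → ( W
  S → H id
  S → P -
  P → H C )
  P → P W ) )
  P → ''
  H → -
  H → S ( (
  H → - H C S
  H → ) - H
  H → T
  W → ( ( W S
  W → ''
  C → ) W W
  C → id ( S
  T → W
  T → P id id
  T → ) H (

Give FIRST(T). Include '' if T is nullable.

{ (, ), -, id, '' }

From T → W: add FIRST(W) = { (, '' } (including '' since W is nullable).
From T → P id id: P nullable, take FIRST(P) ∪ {id} = { (, ), -, id }.
T → ) H ( contributes {)}.
Union: FIRST(T) = { (, ), -, id, '' }.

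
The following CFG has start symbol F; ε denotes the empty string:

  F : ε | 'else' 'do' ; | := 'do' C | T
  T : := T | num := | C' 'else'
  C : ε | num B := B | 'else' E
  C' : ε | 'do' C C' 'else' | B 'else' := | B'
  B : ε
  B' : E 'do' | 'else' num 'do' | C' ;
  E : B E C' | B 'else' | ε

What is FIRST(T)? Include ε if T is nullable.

T : := T contributes {:=}.
T : num := contributes {num}.
From T : C' 'else': C' nullable, take FIRST(C') ∪ {'else'} = { 'do', 'else', ; }.
Union: FIRST(T) = { 'do', 'else', :=, ;, num }.

{ 'do', 'else', :=, ;, num }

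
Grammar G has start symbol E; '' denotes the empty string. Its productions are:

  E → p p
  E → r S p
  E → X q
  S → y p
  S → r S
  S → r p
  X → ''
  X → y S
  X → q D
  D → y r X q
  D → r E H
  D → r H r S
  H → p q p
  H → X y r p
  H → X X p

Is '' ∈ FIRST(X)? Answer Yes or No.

Yes

X has an ''-production, so X ⇒ ''.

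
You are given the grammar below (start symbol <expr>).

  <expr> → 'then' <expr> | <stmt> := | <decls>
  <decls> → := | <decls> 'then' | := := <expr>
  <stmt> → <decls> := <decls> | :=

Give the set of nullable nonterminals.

{ } (none)

No nonterminal has an empty production or an RHS whose symbols are all nullable.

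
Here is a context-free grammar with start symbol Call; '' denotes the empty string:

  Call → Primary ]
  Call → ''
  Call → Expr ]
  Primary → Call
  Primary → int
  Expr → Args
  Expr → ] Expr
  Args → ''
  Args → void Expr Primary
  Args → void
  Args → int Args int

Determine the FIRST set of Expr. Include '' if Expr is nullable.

From Expr → Args: add FIRST(Args) = { int, void, '' } (including '' since Args is nullable).
Expr → ] Expr contributes {]}.
Union: FIRST(Expr) = { ], int, void, '' }.

{ ], int, void, '' }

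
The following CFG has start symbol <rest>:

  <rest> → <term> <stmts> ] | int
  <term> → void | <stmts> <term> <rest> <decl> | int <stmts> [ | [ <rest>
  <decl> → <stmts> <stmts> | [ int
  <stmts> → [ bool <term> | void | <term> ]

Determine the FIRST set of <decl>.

{ [, int, void }

From <decl> → <stmts> <stmts>: add FIRST(<stmts>) = { [, int, void }.
<decl> → [ int contributes {[}.
Union: FIRST(<decl>) = { [, int, void }.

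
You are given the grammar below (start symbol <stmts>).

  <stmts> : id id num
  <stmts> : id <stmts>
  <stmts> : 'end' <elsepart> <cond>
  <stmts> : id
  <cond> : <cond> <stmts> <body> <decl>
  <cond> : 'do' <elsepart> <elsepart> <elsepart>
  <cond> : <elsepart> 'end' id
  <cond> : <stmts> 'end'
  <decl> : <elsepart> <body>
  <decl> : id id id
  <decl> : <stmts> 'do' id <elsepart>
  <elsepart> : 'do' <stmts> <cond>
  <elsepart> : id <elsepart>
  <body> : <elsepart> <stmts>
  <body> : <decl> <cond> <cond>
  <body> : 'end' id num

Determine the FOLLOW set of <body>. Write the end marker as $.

{ $, 'do', 'end', id }

In <cond> : <cond> <stmts> <body> <decl>: add FIRST(<decl>) = { 'do', 'end', id }.
In <decl> : <elsepart> <body>: <body> is at the end, add FOLLOW(<decl>) = { $, 'do', 'end', id }.
Union: FOLLOW(<body>) = { $, 'do', 'end', id }.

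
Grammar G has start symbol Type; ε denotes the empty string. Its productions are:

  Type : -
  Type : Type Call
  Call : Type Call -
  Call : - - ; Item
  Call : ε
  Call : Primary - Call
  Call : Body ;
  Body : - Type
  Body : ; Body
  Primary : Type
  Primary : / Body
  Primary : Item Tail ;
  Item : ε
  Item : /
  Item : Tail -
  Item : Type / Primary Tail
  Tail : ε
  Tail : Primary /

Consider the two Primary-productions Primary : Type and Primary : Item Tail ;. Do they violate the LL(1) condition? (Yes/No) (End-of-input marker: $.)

FIRST(Type) = { - } and FIRST(Item Tail ;) = { -, /, ; }.
Both contain -, so the two alternatives are not disjoint — LL(1) conflict.

Yes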